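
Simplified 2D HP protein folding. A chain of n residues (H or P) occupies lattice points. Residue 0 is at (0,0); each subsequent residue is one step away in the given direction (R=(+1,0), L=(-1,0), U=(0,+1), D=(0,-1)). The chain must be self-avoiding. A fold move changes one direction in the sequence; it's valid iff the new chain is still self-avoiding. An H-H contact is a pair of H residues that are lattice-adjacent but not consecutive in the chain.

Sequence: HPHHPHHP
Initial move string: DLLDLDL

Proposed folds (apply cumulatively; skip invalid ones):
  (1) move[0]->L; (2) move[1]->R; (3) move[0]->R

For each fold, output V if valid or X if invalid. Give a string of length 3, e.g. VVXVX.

Answer: VXX

Derivation:
Initial: DLLDLDL -> [(0, 0), (0, -1), (-1, -1), (-2, -1), (-2, -2), (-3, -2), (-3, -3), (-4, -3)]
Fold 1: move[0]->L => LLLDLDL VALID
Fold 2: move[1]->R => LRLDLDL INVALID (collision), skipped
Fold 3: move[0]->R => RLLDLDL INVALID (collision), skipped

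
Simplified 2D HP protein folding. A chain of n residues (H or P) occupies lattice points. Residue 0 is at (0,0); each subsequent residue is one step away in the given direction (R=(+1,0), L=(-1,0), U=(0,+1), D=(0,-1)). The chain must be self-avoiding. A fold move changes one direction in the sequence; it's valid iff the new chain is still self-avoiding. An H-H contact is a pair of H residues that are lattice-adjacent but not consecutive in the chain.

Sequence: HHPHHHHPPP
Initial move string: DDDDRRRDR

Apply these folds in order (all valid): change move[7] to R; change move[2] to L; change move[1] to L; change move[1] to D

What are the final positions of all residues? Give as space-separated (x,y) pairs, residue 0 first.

Answer: (0,0) (0,-1) (0,-2) (-1,-2) (-1,-3) (0,-3) (1,-3) (2,-3) (3,-3) (4,-3)

Derivation:
Initial moves: DDDDRRRDR
Fold: move[7]->R => DDDDRRRRR (positions: [(0, 0), (0, -1), (0, -2), (0, -3), (0, -4), (1, -4), (2, -4), (3, -4), (4, -4), (5, -4)])
Fold: move[2]->L => DDLDRRRRR (positions: [(0, 0), (0, -1), (0, -2), (-1, -2), (-1, -3), (0, -3), (1, -3), (2, -3), (3, -3), (4, -3)])
Fold: move[1]->L => DLLDRRRRR (positions: [(0, 0), (0, -1), (-1, -1), (-2, -1), (-2, -2), (-1, -2), (0, -2), (1, -2), (2, -2), (3, -2)])
Fold: move[1]->D => DDLDRRRRR (positions: [(0, 0), (0, -1), (0, -2), (-1, -2), (-1, -3), (0, -3), (1, -3), (2, -3), (3, -3), (4, -3)])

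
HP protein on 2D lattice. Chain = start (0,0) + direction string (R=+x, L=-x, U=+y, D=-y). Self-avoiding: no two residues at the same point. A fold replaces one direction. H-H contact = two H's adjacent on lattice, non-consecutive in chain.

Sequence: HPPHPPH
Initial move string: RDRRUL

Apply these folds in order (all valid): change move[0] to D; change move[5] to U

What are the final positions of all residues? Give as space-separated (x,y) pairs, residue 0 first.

Initial moves: RDRRUL
Fold: move[0]->D => DDRRUL (positions: [(0, 0), (0, -1), (0, -2), (1, -2), (2, -2), (2, -1), (1, -1)])
Fold: move[5]->U => DDRRUU (positions: [(0, 0), (0, -1), (0, -2), (1, -2), (2, -2), (2, -1), (2, 0)])

Answer: (0,0) (0,-1) (0,-2) (1,-2) (2,-2) (2,-1) (2,0)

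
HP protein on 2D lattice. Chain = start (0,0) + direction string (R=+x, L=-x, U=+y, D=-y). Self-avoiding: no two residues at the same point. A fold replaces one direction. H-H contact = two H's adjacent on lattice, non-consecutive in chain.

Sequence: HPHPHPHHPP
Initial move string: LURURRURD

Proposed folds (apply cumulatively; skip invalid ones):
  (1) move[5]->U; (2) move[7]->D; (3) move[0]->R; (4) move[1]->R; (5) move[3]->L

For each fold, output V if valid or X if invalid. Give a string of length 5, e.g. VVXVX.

Initial: LURURRURD -> [(0, 0), (-1, 0), (-1, 1), (0, 1), (0, 2), (1, 2), (2, 2), (2, 3), (3, 3), (3, 2)]
Fold 1: move[5]->U => LURURUURD VALID
Fold 2: move[7]->D => LURURUUDD INVALID (collision), skipped
Fold 3: move[0]->R => RURURUURD VALID
Fold 4: move[1]->R => RRRURUURD VALID
Fold 5: move[3]->L => RRRLRUURD INVALID (collision), skipped

Answer: VXVVX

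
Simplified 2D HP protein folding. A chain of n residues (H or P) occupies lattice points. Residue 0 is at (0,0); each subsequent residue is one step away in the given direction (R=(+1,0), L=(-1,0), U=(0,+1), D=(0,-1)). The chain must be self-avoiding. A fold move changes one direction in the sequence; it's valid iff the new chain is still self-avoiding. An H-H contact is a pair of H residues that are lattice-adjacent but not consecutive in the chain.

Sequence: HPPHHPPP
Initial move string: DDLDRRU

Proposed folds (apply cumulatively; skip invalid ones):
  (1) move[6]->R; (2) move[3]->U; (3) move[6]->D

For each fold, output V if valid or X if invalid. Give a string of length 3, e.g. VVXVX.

Answer: VXV

Derivation:
Initial: DDLDRRU -> [(0, 0), (0, -1), (0, -2), (-1, -2), (-1, -3), (0, -3), (1, -3), (1, -2)]
Fold 1: move[6]->R => DDLDRRR VALID
Fold 2: move[3]->U => DDLURRR INVALID (collision), skipped
Fold 3: move[6]->D => DDLDRRD VALID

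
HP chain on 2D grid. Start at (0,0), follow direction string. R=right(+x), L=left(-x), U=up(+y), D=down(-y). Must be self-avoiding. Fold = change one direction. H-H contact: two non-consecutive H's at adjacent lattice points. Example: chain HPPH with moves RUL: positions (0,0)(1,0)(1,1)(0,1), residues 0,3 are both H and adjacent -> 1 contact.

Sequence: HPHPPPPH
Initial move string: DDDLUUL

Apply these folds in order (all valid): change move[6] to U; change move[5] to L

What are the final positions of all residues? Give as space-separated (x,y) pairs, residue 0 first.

Initial moves: DDDLUUL
Fold: move[6]->U => DDDLUUU (positions: [(0, 0), (0, -1), (0, -2), (0, -3), (-1, -3), (-1, -2), (-1, -1), (-1, 0)])
Fold: move[5]->L => DDDLULU (positions: [(0, 0), (0, -1), (0, -2), (0, -3), (-1, -3), (-1, -2), (-2, -2), (-2, -1)])

Answer: (0,0) (0,-1) (0,-2) (0,-3) (-1,-3) (-1,-2) (-2,-2) (-2,-1)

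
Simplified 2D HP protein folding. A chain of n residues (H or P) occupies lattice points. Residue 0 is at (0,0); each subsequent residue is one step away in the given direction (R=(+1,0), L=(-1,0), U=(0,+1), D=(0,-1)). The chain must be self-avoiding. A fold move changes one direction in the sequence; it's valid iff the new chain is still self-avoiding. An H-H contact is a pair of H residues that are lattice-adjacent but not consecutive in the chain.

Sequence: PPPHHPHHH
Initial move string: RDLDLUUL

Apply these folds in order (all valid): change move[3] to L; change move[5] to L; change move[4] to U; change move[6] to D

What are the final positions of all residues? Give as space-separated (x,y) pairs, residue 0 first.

Answer: (0,0) (1,0) (1,-1) (0,-1) (-1,-1) (-1,0) (-2,0) (-2,-1) (-3,-1)

Derivation:
Initial moves: RDLDLUUL
Fold: move[3]->L => RDLLLUUL (positions: [(0, 0), (1, 0), (1, -1), (0, -1), (-1, -1), (-2, -1), (-2, 0), (-2, 1), (-3, 1)])
Fold: move[5]->L => RDLLLLUL (positions: [(0, 0), (1, 0), (1, -1), (0, -1), (-1, -1), (-2, -1), (-3, -1), (-3, 0), (-4, 0)])
Fold: move[4]->U => RDLLULUL (positions: [(0, 0), (1, 0), (1, -1), (0, -1), (-1, -1), (-1, 0), (-2, 0), (-2, 1), (-3, 1)])
Fold: move[6]->D => RDLLULDL (positions: [(0, 0), (1, 0), (1, -1), (0, -1), (-1, -1), (-1, 0), (-2, 0), (-2, -1), (-3, -1)])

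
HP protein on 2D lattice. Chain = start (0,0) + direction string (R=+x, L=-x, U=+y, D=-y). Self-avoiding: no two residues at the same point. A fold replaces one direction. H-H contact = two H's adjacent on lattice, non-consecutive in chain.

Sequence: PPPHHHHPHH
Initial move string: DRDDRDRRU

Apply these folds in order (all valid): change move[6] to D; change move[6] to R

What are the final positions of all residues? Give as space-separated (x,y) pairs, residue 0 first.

Answer: (0,0) (0,-1) (1,-1) (1,-2) (1,-3) (2,-3) (2,-4) (3,-4) (4,-4) (4,-3)

Derivation:
Initial moves: DRDDRDRRU
Fold: move[6]->D => DRDDRDDRU (positions: [(0, 0), (0, -1), (1, -1), (1, -2), (1, -3), (2, -3), (2, -4), (2, -5), (3, -5), (3, -4)])
Fold: move[6]->R => DRDDRDRRU (positions: [(0, 0), (0, -1), (1, -1), (1, -2), (1, -3), (2, -3), (2, -4), (3, -4), (4, -4), (4, -3)])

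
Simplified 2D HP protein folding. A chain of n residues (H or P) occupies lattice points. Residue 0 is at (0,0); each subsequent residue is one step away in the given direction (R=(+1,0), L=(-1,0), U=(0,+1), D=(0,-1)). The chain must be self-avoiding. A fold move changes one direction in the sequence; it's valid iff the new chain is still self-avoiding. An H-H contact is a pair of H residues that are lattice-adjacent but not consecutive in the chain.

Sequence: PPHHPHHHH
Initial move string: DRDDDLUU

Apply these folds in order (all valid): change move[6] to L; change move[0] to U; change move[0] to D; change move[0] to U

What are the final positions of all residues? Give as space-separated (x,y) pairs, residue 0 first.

Initial moves: DRDDDLUU
Fold: move[6]->L => DRDDDLLU (positions: [(0, 0), (0, -1), (1, -1), (1, -2), (1, -3), (1, -4), (0, -4), (-1, -4), (-1, -3)])
Fold: move[0]->U => URDDDLLU (positions: [(0, 0), (0, 1), (1, 1), (1, 0), (1, -1), (1, -2), (0, -2), (-1, -2), (-1, -1)])
Fold: move[0]->D => DRDDDLLU (positions: [(0, 0), (0, -1), (1, -1), (1, -2), (1, -3), (1, -4), (0, -4), (-1, -4), (-1, -3)])
Fold: move[0]->U => URDDDLLU (positions: [(0, 0), (0, 1), (1, 1), (1, 0), (1, -1), (1, -2), (0, -2), (-1, -2), (-1, -1)])

Answer: (0,0) (0,1) (1,1) (1,0) (1,-1) (1,-2) (0,-2) (-1,-2) (-1,-1)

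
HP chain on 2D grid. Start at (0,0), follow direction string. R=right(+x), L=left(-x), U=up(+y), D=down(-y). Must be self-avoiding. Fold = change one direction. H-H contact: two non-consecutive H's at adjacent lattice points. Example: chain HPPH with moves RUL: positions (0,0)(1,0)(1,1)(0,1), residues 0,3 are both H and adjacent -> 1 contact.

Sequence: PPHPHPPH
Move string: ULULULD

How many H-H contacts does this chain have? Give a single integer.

Answer: 1

Derivation:
Positions: [(0, 0), (0, 1), (-1, 1), (-1, 2), (-2, 2), (-2, 3), (-3, 3), (-3, 2)]
H-H contact: residue 4 @(-2,2) - residue 7 @(-3, 2)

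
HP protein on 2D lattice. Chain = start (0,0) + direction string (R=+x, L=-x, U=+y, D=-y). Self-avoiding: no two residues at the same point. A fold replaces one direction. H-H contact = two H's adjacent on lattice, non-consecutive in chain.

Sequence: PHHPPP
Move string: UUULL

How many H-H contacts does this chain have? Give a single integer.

Answer: 0

Derivation:
Positions: [(0, 0), (0, 1), (0, 2), (0, 3), (-1, 3), (-2, 3)]
No H-H contacts found.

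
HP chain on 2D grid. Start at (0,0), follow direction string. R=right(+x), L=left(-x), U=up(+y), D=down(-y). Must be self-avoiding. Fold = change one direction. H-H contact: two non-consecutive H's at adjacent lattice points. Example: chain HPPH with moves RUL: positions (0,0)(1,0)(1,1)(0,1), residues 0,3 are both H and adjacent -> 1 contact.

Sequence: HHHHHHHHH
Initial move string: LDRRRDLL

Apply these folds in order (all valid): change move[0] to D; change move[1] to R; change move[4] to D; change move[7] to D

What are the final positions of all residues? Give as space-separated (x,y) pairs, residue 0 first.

Initial moves: LDRRRDLL
Fold: move[0]->D => DDRRRDLL (positions: [(0, 0), (0, -1), (0, -2), (1, -2), (2, -2), (3, -2), (3, -3), (2, -3), (1, -3)])
Fold: move[1]->R => DRRRRDLL (positions: [(0, 0), (0, -1), (1, -1), (2, -1), (3, -1), (4, -1), (4, -2), (3, -2), (2, -2)])
Fold: move[4]->D => DRRRDDLL (positions: [(0, 0), (0, -1), (1, -1), (2, -1), (3, -1), (3, -2), (3, -3), (2, -3), (1, -3)])
Fold: move[7]->D => DRRRDDLD (positions: [(0, 0), (0, -1), (1, -1), (2, -1), (3, -1), (3, -2), (3, -3), (2, -3), (2, -4)])

Answer: (0,0) (0,-1) (1,-1) (2,-1) (3,-1) (3,-2) (3,-3) (2,-3) (2,-4)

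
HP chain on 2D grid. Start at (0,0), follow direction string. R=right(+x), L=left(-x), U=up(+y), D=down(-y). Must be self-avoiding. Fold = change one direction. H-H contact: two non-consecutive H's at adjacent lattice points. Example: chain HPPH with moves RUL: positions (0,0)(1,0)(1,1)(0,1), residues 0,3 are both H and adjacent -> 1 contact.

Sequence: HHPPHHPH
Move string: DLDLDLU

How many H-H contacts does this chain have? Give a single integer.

Positions: [(0, 0), (0, -1), (-1, -1), (-1, -2), (-2, -2), (-2, -3), (-3, -3), (-3, -2)]
H-H contact: residue 4 @(-2,-2) - residue 7 @(-3, -2)

Answer: 1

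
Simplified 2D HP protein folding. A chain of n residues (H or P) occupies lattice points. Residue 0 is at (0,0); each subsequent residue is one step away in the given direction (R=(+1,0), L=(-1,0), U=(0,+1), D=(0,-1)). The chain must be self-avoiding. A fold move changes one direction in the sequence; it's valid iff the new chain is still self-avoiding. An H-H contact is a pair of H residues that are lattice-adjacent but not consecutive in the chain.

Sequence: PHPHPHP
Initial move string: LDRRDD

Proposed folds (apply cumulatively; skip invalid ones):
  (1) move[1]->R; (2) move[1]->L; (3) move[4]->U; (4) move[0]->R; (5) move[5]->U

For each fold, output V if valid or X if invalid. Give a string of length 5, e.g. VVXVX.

Initial: LDRRDD -> [(0, 0), (-1, 0), (-1, -1), (0, -1), (1, -1), (1, -2), (1, -3)]
Fold 1: move[1]->R => LRRRDD INVALID (collision), skipped
Fold 2: move[1]->L => LLRRDD INVALID (collision), skipped
Fold 3: move[4]->U => LDRRUD INVALID (collision), skipped
Fold 4: move[0]->R => RDRRDD VALID
Fold 5: move[5]->U => RDRRDU INVALID (collision), skipped

Answer: XXXVX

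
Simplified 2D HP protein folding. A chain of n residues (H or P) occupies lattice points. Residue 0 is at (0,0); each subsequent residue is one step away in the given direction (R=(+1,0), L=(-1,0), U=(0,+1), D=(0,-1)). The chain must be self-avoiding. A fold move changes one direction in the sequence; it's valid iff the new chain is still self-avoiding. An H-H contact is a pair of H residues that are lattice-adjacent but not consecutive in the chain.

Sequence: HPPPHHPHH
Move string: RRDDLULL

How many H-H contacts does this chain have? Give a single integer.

Answer: 1

Derivation:
Positions: [(0, 0), (1, 0), (2, 0), (2, -1), (2, -2), (1, -2), (1, -1), (0, -1), (-1, -1)]
H-H contact: residue 0 @(0,0) - residue 7 @(0, -1)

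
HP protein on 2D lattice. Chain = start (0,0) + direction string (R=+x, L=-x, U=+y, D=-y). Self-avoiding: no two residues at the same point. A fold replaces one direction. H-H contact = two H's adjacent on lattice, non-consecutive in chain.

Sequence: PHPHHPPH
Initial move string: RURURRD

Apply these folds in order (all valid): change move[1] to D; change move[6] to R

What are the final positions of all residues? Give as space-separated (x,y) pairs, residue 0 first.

Answer: (0,0) (1,0) (1,-1) (2,-1) (2,0) (3,0) (4,0) (5,0)

Derivation:
Initial moves: RURURRD
Fold: move[1]->D => RDRURRD (positions: [(0, 0), (1, 0), (1, -1), (2, -1), (2, 0), (3, 0), (4, 0), (4, -1)])
Fold: move[6]->R => RDRURRR (positions: [(0, 0), (1, 0), (1, -1), (2, -1), (2, 0), (3, 0), (4, 0), (5, 0)])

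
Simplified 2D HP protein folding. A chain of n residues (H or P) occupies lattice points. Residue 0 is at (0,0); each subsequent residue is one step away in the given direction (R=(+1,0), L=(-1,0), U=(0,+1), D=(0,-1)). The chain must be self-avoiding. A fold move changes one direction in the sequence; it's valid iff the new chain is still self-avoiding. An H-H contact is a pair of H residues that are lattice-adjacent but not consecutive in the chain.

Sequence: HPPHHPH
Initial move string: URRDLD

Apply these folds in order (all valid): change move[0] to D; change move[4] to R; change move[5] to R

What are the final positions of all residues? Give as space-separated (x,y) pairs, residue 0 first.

Initial moves: URRDLD
Fold: move[0]->D => DRRDLD (positions: [(0, 0), (0, -1), (1, -1), (2, -1), (2, -2), (1, -2), (1, -3)])
Fold: move[4]->R => DRRDRD (positions: [(0, 0), (0, -1), (1, -1), (2, -1), (2, -2), (3, -2), (3, -3)])
Fold: move[5]->R => DRRDRR (positions: [(0, 0), (0, -1), (1, -1), (2, -1), (2, -2), (3, -2), (4, -2)])

Answer: (0,0) (0,-1) (1,-1) (2,-1) (2,-2) (3,-2) (4,-2)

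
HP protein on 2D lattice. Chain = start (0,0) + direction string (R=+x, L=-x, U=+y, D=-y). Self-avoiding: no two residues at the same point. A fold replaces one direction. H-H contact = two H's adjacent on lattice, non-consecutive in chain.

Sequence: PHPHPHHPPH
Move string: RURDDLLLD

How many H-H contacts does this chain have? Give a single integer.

Answer: 1

Derivation:
Positions: [(0, 0), (1, 0), (1, 1), (2, 1), (2, 0), (2, -1), (1, -1), (0, -1), (-1, -1), (-1, -2)]
H-H contact: residue 1 @(1,0) - residue 6 @(1, -1)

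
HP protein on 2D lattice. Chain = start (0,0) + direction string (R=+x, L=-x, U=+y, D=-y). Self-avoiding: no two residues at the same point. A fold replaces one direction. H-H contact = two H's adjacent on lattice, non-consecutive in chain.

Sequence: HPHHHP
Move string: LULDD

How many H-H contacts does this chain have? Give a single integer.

Positions: [(0, 0), (-1, 0), (-1, 1), (-2, 1), (-2, 0), (-2, -1)]
No H-H contacts found.

Answer: 0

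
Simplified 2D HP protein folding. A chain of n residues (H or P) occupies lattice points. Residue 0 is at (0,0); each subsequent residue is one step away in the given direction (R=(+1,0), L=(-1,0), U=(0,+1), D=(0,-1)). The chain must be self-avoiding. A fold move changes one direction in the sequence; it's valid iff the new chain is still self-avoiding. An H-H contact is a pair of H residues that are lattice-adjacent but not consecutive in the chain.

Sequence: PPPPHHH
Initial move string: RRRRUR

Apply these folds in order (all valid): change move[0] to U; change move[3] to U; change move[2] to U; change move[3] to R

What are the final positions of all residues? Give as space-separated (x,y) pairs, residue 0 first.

Answer: (0,0) (0,1) (1,1) (1,2) (2,2) (2,3) (3,3)

Derivation:
Initial moves: RRRRUR
Fold: move[0]->U => URRRUR (positions: [(0, 0), (0, 1), (1, 1), (2, 1), (3, 1), (3, 2), (4, 2)])
Fold: move[3]->U => URRUUR (positions: [(0, 0), (0, 1), (1, 1), (2, 1), (2, 2), (2, 3), (3, 3)])
Fold: move[2]->U => URUUUR (positions: [(0, 0), (0, 1), (1, 1), (1, 2), (1, 3), (1, 4), (2, 4)])
Fold: move[3]->R => URURUR (positions: [(0, 0), (0, 1), (1, 1), (1, 2), (2, 2), (2, 3), (3, 3)])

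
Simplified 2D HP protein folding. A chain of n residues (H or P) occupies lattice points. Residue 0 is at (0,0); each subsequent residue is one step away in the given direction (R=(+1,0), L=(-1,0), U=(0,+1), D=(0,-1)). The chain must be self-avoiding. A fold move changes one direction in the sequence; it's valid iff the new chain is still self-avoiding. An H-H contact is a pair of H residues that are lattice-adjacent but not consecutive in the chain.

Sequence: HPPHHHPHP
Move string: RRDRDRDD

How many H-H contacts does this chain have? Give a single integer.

Positions: [(0, 0), (1, 0), (2, 0), (2, -1), (3, -1), (3, -2), (4, -2), (4, -3), (4, -4)]
No H-H contacts found.

Answer: 0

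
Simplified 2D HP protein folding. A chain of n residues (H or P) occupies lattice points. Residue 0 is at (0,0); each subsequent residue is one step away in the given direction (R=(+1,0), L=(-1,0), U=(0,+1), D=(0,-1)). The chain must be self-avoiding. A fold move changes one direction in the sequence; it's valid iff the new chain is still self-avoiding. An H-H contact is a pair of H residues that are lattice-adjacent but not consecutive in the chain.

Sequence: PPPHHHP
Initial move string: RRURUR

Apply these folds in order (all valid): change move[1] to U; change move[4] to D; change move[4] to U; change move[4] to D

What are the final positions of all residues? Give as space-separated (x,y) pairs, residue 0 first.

Initial moves: RRURUR
Fold: move[1]->U => RUURUR (positions: [(0, 0), (1, 0), (1, 1), (1, 2), (2, 2), (2, 3), (3, 3)])
Fold: move[4]->D => RUURDR (positions: [(0, 0), (1, 0), (1, 1), (1, 2), (2, 2), (2, 1), (3, 1)])
Fold: move[4]->U => RUURUR (positions: [(0, 0), (1, 0), (1, 1), (1, 2), (2, 2), (2, 3), (3, 3)])
Fold: move[4]->D => RUURDR (positions: [(0, 0), (1, 0), (1, 1), (1, 2), (2, 2), (2, 1), (3, 1)])

Answer: (0,0) (1,0) (1,1) (1,2) (2,2) (2,1) (3,1)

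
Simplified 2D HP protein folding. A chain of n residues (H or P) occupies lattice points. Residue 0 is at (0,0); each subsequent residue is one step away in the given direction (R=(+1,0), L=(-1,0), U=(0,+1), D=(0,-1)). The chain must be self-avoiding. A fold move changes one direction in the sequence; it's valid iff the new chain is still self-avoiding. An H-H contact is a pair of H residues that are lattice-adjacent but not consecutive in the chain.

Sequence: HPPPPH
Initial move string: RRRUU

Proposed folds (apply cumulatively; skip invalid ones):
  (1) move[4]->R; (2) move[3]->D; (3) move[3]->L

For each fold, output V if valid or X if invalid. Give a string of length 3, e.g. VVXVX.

Answer: VVX

Derivation:
Initial: RRRUU -> [(0, 0), (1, 0), (2, 0), (3, 0), (3, 1), (3, 2)]
Fold 1: move[4]->R => RRRUR VALID
Fold 2: move[3]->D => RRRDR VALID
Fold 3: move[3]->L => RRRLR INVALID (collision), skipped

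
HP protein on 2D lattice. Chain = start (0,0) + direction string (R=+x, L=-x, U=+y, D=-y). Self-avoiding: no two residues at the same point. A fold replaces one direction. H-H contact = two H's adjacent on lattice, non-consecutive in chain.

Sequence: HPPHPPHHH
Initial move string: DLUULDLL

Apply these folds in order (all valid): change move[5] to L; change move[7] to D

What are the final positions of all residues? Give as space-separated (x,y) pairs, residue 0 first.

Initial moves: DLUULDLL
Fold: move[5]->L => DLUULLLL (positions: [(0, 0), (0, -1), (-1, -1), (-1, 0), (-1, 1), (-2, 1), (-3, 1), (-4, 1), (-5, 1)])
Fold: move[7]->D => DLUULLLD (positions: [(0, 0), (0, -1), (-1, -1), (-1, 0), (-1, 1), (-2, 1), (-3, 1), (-4, 1), (-4, 0)])

Answer: (0,0) (0,-1) (-1,-1) (-1,0) (-1,1) (-2,1) (-3,1) (-4,1) (-4,0)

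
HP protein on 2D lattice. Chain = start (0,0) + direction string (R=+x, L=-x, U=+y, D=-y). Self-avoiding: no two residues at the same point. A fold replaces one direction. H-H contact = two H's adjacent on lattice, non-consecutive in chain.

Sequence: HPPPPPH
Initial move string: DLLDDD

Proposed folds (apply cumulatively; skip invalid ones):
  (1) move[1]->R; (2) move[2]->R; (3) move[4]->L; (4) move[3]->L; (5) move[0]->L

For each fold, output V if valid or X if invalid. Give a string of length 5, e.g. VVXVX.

Answer: XXVVV

Derivation:
Initial: DLLDDD -> [(0, 0), (0, -1), (-1, -1), (-2, -1), (-2, -2), (-2, -3), (-2, -4)]
Fold 1: move[1]->R => DRLDDD INVALID (collision), skipped
Fold 2: move[2]->R => DLRDDD INVALID (collision), skipped
Fold 3: move[4]->L => DLLDLD VALID
Fold 4: move[3]->L => DLLLLD VALID
Fold 5: move[0]->L => LLLLLD VALID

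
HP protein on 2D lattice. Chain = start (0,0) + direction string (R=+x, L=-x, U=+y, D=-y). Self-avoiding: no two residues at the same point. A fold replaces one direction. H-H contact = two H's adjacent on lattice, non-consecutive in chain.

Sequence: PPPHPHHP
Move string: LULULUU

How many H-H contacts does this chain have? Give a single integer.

Answer: 0

Derivation:
Positions: [(0, 0), (-1, 0), (-1, 1), (-2, 1), (-2, 2), (-3, 2), (-3, 3), (-3, 4)]
No H-H contacts found.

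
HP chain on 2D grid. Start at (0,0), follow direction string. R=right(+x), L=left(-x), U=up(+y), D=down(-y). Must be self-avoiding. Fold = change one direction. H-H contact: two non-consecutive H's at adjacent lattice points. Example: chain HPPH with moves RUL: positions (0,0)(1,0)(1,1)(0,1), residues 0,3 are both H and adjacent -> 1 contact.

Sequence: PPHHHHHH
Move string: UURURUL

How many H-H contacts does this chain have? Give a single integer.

Positions: [(0, 0), (0, 1), (0, 2), (1, 2), (1, 3), (2, 3), (2, 4), (1, 4)]
H-H contact: residue 4 @(1,3) - residue 7 @(1, 4)

Answer: 1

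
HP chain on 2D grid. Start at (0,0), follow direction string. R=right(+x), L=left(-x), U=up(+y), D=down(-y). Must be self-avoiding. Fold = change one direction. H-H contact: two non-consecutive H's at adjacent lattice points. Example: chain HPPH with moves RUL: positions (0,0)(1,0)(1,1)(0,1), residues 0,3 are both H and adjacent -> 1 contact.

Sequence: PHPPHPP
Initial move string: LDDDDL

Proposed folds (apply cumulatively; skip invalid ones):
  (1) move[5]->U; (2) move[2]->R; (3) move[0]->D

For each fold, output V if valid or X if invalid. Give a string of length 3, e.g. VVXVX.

Answer: XVV

Derivation:
Initial: LDDDDL -> [(0, 0), (-1, 0), (-1, -1), (-1, -2), (-1, -3), (-1, -4), (-2, -4)]
Fold 1: move[5]->U => LDDDDU INVALID (collision), skipped
Fold 2: move[2]->R => LDRDDL VALID
Fold 3: move[0]->D => DDRDDL VALID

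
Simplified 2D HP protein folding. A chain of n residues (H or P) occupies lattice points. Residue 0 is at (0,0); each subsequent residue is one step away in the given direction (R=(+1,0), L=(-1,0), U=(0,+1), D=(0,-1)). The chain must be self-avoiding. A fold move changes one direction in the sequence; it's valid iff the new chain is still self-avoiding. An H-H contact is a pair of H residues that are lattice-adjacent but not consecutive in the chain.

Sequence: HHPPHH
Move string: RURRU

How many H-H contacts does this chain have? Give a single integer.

Answer: 0

Derivation:
Positions: [(0, 0), (1, 0), (1, 1), (2, 1), (3, 1), (3, 2)]
No H-H contacts found.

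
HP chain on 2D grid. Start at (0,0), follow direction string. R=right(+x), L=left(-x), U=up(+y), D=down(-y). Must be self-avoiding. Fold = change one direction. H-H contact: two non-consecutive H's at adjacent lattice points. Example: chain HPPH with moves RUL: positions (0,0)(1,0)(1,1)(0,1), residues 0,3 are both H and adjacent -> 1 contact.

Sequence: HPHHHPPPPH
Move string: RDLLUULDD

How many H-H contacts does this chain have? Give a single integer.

Answer: 2

Derivation:
Positions: [(0, 0), (1, 0), (1, -1), (0, -1), (-1, -1), (-1, 0), (-1, 1), (-2, 1), (-2, 0), (-2, -1)]
H-H contact: residue 0 @(0,0) - residue 3 @(0, -1)
H-H contact: residue 4 @(-1,-1) - residue 9 @(-2, -1)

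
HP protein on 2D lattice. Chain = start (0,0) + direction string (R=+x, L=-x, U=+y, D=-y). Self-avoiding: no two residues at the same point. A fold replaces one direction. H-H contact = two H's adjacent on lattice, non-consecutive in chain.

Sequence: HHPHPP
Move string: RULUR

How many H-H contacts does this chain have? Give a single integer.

Answer: 1

Derivation:
Positions: [(0, 0), (1, 0), (1, 1), (0, 1), (0, 2), (1, 2)]
H-H contact: residue 0 @(0,0) - residue 3 @(0, 1)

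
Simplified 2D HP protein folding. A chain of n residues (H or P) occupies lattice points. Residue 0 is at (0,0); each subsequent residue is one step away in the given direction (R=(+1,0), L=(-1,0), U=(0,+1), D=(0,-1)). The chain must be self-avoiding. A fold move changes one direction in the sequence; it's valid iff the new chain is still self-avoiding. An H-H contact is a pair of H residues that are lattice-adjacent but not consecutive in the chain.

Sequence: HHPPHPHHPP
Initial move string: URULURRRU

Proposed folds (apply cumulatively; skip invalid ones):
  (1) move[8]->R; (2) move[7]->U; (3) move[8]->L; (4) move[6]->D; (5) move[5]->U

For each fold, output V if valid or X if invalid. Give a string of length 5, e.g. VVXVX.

Answer: VVVXV

Derivation:
Initial: URULURRRU -> [(0, 0), (0, 1), (1, 1), (1, 2), (0, 2), (0, 3), (1, 3), (2, 3), (3, 3), (3, 4)]
Fold 1: move[8]->R => URULURRRR VALID
Fold 2: move[7]->U => URULURRUR VALID
Fold 3: move[8]->L => URULURRUL VALID
Fold 4: move[6]->D => URULURDUL INVALID (collision), skipped
Fold 5: move[5]->U => URULUURUL VALID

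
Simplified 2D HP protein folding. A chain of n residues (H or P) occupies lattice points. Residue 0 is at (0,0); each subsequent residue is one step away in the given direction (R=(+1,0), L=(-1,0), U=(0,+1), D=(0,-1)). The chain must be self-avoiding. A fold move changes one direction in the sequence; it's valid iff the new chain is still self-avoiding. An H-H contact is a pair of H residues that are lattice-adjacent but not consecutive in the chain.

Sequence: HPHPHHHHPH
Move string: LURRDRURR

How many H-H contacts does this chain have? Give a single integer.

Answer: 2

Derivation:
Positions: [(0, 0), (-1, 0), (-1, 1), (0, 1), (1, 1), (1, 0), (2, 0), (2, 1), (3, 1), (4, 1)]
H-H contact: residue 0 @(0,0) - residue 5 @(1, 0)
H-H contact: residue 4 @(1,1) - residue 7 @(2, 1)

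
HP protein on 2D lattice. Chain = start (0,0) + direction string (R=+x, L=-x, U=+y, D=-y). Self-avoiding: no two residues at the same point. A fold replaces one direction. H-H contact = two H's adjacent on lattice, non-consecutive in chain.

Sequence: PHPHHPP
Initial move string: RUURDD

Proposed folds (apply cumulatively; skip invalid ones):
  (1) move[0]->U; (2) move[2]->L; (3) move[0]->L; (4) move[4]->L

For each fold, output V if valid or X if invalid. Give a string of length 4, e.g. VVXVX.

Answer: VXXX

Derivation:
Initial: RUURDD -> [(0, 0), (1, 0), (1, 1), (1, 2), (2, 2), (2, 1), (2, 0)]
Fold 1: move[0]->U => UUURDD VALID
Fold 2: move[2]->L => UULRDD INVALID (collision), skipped
Fold 3: move[0]->L => LUURDD INVALID (collision), skipped
Fold 4: move[4]->L => UUURLD INVALID (collision), skipped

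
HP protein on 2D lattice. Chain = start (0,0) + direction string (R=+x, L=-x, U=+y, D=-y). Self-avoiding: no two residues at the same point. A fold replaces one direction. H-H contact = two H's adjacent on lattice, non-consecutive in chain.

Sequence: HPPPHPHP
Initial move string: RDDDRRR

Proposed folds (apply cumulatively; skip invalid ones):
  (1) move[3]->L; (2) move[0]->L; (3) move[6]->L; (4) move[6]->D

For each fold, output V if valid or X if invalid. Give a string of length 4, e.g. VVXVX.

Initial: RDDDRRR -> [(0, 0), (1, 0), (1, -1), (1, -2), (1, -3), (2, -3), (3, -3), (4, -3)]
Fold 1: move[3]->L => RDDLRRR INVALID (collision), skipped
Fold 2: move[0]->L => LDDDRRR VALID
Fold 3: move[6]->L => LDDDRRL INVALID (collision), skipped
Fold 4: move[6]->D => LDDDRRD VALID

Answer: XVXV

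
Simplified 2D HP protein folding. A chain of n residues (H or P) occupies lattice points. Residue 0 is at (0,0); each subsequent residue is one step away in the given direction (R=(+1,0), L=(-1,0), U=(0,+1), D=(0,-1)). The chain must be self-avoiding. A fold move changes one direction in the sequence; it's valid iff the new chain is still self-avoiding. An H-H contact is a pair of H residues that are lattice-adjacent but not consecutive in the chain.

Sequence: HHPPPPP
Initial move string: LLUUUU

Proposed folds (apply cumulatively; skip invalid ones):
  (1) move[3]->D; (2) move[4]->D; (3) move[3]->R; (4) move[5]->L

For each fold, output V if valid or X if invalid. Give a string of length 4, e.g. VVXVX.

Initial: LLUUUU -> [(0, 0), (-1, 0), (-2, 0), (-2, 1), (-2, 2), (-2, 3), (-2, 4)]
Fold 1: move[3]->D => LLUDUU INVALID (collision), skipped
Fold 2: move[4]->D => LLUUDU INVALID (collision), skipped
Fold 3: move[3]->R => LLURUU VALID
Fold 4: move[5]->L => LLURUL VALID

Answer: XXVV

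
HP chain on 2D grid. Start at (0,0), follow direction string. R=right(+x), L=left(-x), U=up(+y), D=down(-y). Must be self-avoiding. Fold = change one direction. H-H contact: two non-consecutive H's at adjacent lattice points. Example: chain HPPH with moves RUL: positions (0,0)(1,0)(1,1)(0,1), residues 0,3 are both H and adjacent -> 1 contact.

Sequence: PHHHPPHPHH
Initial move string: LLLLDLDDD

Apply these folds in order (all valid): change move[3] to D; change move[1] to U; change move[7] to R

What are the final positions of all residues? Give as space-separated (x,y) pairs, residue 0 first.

Answer: (0,0) (-1,0) (-1,1) (-2,1) (-2,0) (-2,-1) (-3,-1) (-3,-2) (-2,-2) (-2,-3)

Derivation:
Initial moves: LLLLDLDDD
Fold: move[3]->D => LLLDDLDDD (positions: [(0, 0), (-1, 0), (-2, 0), (-3, 0), (-3, -1), (-3, -2), (-4, -2), (-4, -3), (-4, -4), (-4, -5)])
Fold: move[1]->U => LULDDLDDD (positions: [(0, 0), (-1, 0), (-1, 1), (-2, 1), (-2, 0), (-2, -1), (-3, -1), (-3, -2), (-3, -3), (-3, -4)])
Fold: move[7]->R => LULDDLDRD (positions: [(0, 0), (-1, 0), (-1, 1), (-2, 1), (-2, 0), (-2, -1), (-3, -1), (-3, -2), (-2, -2), (-2, -3)])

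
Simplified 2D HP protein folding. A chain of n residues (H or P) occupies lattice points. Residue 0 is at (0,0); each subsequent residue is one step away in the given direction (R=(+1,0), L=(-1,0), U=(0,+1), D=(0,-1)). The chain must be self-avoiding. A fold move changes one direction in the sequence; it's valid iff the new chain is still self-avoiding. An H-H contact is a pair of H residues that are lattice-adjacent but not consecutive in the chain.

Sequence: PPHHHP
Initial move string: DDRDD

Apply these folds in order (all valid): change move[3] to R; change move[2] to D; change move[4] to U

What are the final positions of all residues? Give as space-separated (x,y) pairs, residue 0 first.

Answer: (0,0) (0,-1) (0,-2) (0,-3) (1,-3) (1,-2)

Derivation:
Initial moves: DDRDD
Fold: move[3]->R => DDRRD (positions: [(0, 0), (0, -1), (0, -2), (1, -2), (2, -2), (2, -3)])
Fold: move[2]->D => DDDRD (positions: [(0, 0), (0, -1), (0, -2), (0, -3), (1, -3), (1, -4)])
Fold: move[4]->U => DDDRU (positions: [(0, 0), (0, -1), (0, -2), (0, -3), (1, -3), (1, -2)])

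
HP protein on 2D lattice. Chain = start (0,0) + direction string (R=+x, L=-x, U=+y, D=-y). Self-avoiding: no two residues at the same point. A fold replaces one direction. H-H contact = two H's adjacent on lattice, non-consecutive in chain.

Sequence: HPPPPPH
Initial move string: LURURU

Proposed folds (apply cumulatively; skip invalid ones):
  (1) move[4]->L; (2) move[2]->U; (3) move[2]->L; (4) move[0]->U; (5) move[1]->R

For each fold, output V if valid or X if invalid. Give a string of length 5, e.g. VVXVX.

Answer: VVVVX

Derivation:
Initial: LURURU -> [(0, 0), (-1, 0), (-1, 1), (0, 1), (0, 2), (1, 2), (1, 3)]
Fold 1: move[4]->L => LURULU VALID
Fold 2: move[2]->U => LUUULU VALID
Fold 3: move[2]->L => LULULU VALID
Fold 4: move[0]->U => UULULU VALID
Fold 5: move[1]->R => URLULU INVALID (collision), skipped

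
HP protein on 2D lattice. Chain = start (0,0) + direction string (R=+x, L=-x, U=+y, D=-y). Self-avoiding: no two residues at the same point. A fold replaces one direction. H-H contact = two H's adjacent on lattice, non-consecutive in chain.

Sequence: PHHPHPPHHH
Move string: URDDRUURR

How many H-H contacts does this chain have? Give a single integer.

Positions: [(0, 0), (0, 1), (1, 1), (1, 0), (1, -1), (2, -1), (2, 0), (2, 1), (3, 1), (4, 1)]
H-H contact: residue 2 @(1,1) - residue 7 @(2, 1)

Answer: 1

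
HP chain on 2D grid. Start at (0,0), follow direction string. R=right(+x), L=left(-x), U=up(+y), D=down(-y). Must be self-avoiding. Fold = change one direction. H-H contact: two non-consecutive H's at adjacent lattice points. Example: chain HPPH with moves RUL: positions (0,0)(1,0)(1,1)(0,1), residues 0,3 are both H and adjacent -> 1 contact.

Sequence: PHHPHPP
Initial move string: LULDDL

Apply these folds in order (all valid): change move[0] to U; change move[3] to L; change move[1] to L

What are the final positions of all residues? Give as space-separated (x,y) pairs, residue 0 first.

Initial moves: LULDDL
Fold: move[0]->U => UULDDL (positions: [(0, 0), (0, 1), (0, 2), (-1, 2), (-1, 1), (-1, 0), (-2, 0)])
Fold: move[3]->L => UULLDL (positions: [(0, 0), (0, 1), (0, 2), (-1, 2), (-2, 2), (-2, 1), (-3, 1)])
Fold: move[1]->L => ULLLDL (positions: [(0, 0), (0, 1), (-1, 1), (-2, 1), (-3, 1), (-3, 0), (-4, 0)])

Answer: (0,0) (0,1) (-1,1) (-2,1) (-3,1) (-3,0) (-4,0)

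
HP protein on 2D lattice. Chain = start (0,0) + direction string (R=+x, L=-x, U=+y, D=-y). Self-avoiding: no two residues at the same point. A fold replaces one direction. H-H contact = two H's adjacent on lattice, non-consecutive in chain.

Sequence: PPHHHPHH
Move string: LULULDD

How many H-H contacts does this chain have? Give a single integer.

Positions: [(0, 0), (-1, 0), (-1, 1), (-2, 1), (-2, 2), (-3, 2), (-3, 1), (-3, 0)]
H-H contact: residue 3 @(-2,1) - residue 6 @(-3, 1)

Answer: 1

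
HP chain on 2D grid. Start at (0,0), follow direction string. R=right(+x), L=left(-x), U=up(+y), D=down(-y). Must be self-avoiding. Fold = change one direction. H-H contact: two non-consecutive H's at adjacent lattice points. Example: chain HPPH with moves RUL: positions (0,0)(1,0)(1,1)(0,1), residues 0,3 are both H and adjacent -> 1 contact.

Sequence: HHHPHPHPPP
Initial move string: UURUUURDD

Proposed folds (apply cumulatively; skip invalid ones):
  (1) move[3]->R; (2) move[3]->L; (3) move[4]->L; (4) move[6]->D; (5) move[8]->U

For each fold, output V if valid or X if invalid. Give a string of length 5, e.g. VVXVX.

Answer: VXXXX

Derivation:
Initial: UURUUURDD -> [(0, 0), (0, 1), (0, 2), (1, 2), (1, 3), (1, 4), (1, 5), (2, 5), (2, 4), (2, 3)]
Fold 1: move[3]->R => UURRUURDD VALID
Fold 2: move[3]->L => UURLUURDD INVALID (collision), skipped
Fold 3: move[4]->L => UURRLURDD INVALID (collision), skipped
Fold 4: move[6]->D => UURRUUDDD INVALID (collision), skipped
Fold 5: move[8]->U => UURRUURDU INVALID (collision), skipped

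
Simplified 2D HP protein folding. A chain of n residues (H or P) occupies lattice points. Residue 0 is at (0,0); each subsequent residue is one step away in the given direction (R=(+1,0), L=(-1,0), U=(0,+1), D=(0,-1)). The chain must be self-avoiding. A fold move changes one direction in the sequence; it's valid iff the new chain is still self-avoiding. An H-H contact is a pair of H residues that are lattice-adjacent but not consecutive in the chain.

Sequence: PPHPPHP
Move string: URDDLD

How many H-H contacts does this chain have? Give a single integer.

Answer: 0

Derivation:
Positions: [(0, 0), (0, 1), (1, 1), (1, 0), (1, -1), (0, -1), (0, -2)]
No H-H contacts found.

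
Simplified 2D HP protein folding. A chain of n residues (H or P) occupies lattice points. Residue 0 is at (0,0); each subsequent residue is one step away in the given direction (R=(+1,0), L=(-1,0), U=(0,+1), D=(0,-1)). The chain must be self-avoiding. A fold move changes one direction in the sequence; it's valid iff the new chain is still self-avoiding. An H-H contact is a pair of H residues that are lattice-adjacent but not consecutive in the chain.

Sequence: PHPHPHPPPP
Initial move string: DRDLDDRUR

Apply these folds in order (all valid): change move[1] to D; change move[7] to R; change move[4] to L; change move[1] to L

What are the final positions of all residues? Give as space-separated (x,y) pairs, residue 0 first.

Answer: (0,0) (0,-1) (-1,-1) (-1,-2) (-2,-2) (-3,-2) (-3,-3) (-2,-3) (-1,-3) (0,-3)

Derivation:
Initial moves: DRDLDDRUR
Fold: move[1]->D => DDDLDDRUR (positions: [(0, 0), (0, -1), (0, -2), (0, -3), (-1, -3), (-1, -4), (-1, -5), (0, -5), (0, -4), (1, -4)])
Fold: move[7]->R => DDDLDDRRR (positions: [(0, 0), (0, -1), (0, -2), (0, -3), (-1, -3), (-1, -4), (-1, -5), (0, -5), (1, -5), (2, -5)])
Fold: move[4]->L => DDDLLDRRR (positions: [(0, 0), (0, -1), (0, -2), (0, -3), (-1, -3), (-2, -3), (-2, -4), (-1, -4), (0, -4), (1, -4)])
Fold: move[1]->L => DLDLLDRRR (positions: [(0, 0), (0, -1), (-1, -1), (-1, -2), (-2, -2), (-3, -2), (-3, -3), (-2, -3), (-1, -3), (0, -3)])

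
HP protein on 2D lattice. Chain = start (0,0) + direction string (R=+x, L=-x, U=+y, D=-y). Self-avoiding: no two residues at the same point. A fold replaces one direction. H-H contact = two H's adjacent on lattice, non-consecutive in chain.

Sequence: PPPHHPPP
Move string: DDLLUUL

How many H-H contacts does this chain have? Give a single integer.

Positions: [(0, 0), (0, -1), (0, -2), (-1, -2), (-2, -2), (-2, -1), (-2, 0), (-3, 0)]
No H-H contacts found.

Answer: 0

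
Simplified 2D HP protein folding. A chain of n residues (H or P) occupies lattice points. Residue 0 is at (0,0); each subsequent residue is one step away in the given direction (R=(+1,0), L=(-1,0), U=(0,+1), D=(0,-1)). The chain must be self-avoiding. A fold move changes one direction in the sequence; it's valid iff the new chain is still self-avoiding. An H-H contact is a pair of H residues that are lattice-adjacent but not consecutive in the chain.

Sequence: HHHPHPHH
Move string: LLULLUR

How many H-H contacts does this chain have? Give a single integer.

Positions: [(0, 0), (-1, 0), (-2, 0), (-2, 1), (-3, 1), (-4, 1), (-4, 2), (-3, 2)]
H-H contact: residue 4 @(-3,1) - residue 7 @(-3, 2)

Answer: 1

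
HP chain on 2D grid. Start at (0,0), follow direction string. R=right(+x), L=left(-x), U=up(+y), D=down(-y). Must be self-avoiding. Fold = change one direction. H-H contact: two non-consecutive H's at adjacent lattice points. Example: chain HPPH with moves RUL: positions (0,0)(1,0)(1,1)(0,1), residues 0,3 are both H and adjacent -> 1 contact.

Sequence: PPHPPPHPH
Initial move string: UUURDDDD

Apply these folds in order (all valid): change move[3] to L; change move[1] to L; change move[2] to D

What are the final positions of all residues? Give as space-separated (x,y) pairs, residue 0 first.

Initial moves: UUURDDDD
Fold: move[3]->L => UUULDDDD (positions: [(0, 0), (0, 1), (0, 2), (0, 3), (-1, 3), (-1, 2), (-1, 1), (-1, 0), (-1, -1)])
Fold: move[1]->L => ULULDDDD (positions: [(0, 0), (0, 1), (-1, 1), (-1, 2), (-2, 2), (-2, 1), (-2, 0), (-2, -1), (-2, -2)])
Fold: move[2]->D => ULDLDDDD (positions: [(0, 0), (0, 1), (-1, 1), (-1, 0), (-2, 0), (-2, -1), (-2, -2), (-2, -3), (-2, -4)])

Answer: (0,0) (0,1) (-1,1) (-1,0) (-2,0) (-2,-1) (-2,-2) (-2,-3) (-2,-4)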